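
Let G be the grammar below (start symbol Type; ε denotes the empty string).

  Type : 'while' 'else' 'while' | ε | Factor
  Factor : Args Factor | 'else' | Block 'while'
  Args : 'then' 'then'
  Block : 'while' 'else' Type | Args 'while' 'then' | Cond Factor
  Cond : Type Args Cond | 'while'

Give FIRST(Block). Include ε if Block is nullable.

Block : 'while' 'else' Type contributes {'while'}.
From Block : Args 'while' 'then': add FIRST(Args) = { 'then' }.
From Block : Cond Factor: add FIRST(Cond) = { 'else', 'then', 'while' }.
Union: FIRST(Block) = { 'else', 'then', 'while' }.

{ 'else', 'then', 'while' }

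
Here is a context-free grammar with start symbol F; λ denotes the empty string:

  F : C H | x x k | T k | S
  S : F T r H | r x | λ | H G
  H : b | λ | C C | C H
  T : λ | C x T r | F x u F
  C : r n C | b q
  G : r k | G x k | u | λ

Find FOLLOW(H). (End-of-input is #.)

{ #, b, k, r, u, x }

In F : C H: H is at the end, add FOLLOW(F) = { #, b, k, r, u, x }.
In S : F T r H: H is at the end, add FOLLOW(S) = { #, b, k, r, u, x }.
In S : H G: add FIRST(G)\{λ} = { r, u, x }.
  Since G is nullable, also add FOLLOW(S) = { #, b, k, r, u, x }.
In H : C H: H is at the end, add FOLLOW(H) = { #, b, k, r, u, x }.
Union: FOLLOW(H) = { #, b, k, r, u, x }.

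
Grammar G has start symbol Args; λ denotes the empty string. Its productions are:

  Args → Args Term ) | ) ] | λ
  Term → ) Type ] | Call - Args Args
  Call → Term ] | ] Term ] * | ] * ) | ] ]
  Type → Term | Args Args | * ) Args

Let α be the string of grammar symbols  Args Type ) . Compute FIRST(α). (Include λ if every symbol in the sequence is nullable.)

{ ), *, ] }

Add FIRST(Args)\{λ} = { ), ] }; Args is nullable, continue.
Add FIRST(Type)\{λ} = { ), *, ] }; Type is nullable, continue.
) is a terminal; add {)} and stop.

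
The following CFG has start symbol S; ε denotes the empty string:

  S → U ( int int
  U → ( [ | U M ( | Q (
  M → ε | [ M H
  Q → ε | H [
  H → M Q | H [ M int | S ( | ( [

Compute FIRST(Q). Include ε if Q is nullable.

{ (, [, ε }

Q → ε contributes ε.
From Q → H [: H nullable, take FIRST(H) ∪ {[} = { (, [ }.
Union: FIRST(Q) = { (, [, ε }.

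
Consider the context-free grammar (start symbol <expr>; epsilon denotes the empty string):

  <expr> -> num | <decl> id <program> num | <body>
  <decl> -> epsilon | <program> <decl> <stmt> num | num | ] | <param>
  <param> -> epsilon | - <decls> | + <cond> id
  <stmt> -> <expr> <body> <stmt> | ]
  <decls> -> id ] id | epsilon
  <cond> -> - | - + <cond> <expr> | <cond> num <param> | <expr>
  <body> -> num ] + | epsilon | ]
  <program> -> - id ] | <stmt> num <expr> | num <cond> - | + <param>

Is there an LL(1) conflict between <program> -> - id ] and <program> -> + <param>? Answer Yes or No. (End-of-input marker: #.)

No

FIRST(- id ]) = { - } and FIRST(+ <param>) = { + }.
The FIRST sets are disjoint and neither alternative is nullable — no conflict.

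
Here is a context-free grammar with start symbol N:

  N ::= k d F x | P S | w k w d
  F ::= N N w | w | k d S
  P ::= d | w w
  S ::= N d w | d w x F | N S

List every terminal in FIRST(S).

{ d, k, w }

From S ::= N d w: add FIRST(N) = { d, k, w }.
S ::= d w x F contributes {d}.
From S ::= N S: add FIRST(N) = { d, k, w }.
Union: FIRST(S) = { d, k, w }.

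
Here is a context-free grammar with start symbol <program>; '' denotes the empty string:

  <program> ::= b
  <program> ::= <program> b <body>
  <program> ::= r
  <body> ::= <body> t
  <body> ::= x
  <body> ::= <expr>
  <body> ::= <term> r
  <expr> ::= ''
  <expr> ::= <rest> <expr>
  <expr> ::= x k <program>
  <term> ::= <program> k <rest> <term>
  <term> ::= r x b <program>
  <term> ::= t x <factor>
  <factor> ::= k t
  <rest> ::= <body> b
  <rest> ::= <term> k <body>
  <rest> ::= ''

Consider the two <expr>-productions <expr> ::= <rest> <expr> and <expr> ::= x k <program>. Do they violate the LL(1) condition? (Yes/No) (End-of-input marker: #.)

Yes

FIRST(<rest> <expr>) = { b, r, t, x, '' } and FIRST(x k <program>) = { x }.
Both contain x, so the two alternatives are not disjoint — LL(1) conflict.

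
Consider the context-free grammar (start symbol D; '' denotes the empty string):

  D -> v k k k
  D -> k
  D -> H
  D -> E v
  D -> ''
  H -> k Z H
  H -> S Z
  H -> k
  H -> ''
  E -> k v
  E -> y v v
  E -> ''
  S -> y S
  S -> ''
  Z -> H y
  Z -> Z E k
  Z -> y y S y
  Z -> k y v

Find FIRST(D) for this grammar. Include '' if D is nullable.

{ k, v, y, '' }

D -> v k k k contributes {v}.
D -> k contributes {k}.
From D -> H: add FIRST(H) = { k, y, '' } (including '' since H is nullable).
From D -> E v: E nullable, take FIRST(E) ∪ {v} = { k, v, y }.
D -> '' contributes ''.
Union: FIRST(D) = { k, v, y, '' }.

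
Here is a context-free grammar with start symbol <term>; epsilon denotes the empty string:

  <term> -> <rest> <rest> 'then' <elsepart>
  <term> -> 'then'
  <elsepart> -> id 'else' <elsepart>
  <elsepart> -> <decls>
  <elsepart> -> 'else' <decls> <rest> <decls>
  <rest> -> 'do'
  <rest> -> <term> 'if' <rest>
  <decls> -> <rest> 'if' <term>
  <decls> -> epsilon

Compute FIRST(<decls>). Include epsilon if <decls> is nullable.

{ 'do', 'then', epsilon }

From <decls> -> <rest> 'if' <term>: add FIRST(<rest>) = { 'do', 'then' }.
<decls> -> epsilon contributes epsilon.
Union: FIRST(<decls>) = { 'do', 'then', epsilon }.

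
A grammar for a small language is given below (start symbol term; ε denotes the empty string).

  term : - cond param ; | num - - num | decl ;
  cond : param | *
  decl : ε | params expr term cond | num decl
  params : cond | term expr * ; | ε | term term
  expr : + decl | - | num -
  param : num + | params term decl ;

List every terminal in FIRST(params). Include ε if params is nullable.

{ *, +, -, ;, num, ε }

From params : cond: add FIRST(cond) = { *, +, -, ;, num }.
From params : term expr * ;: add FIRST(term) = { *, +, -, ;, num }.
params : ε contributes ε.
From params : term term: add FIRST(term) = { *, +, -, ;, num }.
Union: FIRST(params) = { *, +, -, ;, num, ε }.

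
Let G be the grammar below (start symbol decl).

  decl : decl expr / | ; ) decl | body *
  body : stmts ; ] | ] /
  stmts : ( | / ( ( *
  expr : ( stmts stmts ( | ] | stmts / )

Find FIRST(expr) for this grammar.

expr : ( stmts stmts ( contributes {(}.
expr : ] contributes {]}.
From expr : stmts / ): add FIRST(stmts) = { (, / }.
Union: FIRST(expr) = { (, /, ] }.

{ (, /, ] }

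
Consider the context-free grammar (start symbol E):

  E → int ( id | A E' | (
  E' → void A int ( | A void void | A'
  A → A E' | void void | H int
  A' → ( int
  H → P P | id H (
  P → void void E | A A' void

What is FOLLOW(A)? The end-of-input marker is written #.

{ (, id, int, void }

In E → A E': add FIRST(E') = { (, id, void }.
In E' → void A int (: add FIRST(int () = { int }.
In E' → A void void: add FIRST(void void) = { void }.
In A → A E': add FIRST(E') = { (, id, void }.
In P → A A' void: add FIRST(A' void) = { ( }.
Union: FOLLOW(A) = { (, id, int, void }.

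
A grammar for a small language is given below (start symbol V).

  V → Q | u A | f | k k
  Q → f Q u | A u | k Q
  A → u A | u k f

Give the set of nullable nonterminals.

{ } (none)

No nonterminal has an empty production or an RHS whose symbols are all nullable.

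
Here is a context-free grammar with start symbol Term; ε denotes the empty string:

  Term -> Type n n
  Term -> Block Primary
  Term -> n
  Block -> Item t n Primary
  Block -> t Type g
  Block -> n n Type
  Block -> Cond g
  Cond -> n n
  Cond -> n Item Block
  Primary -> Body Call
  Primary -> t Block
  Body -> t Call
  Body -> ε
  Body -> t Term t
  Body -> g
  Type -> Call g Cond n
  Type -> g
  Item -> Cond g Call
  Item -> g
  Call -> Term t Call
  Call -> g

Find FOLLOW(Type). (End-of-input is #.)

In Term -> Type n n: add FIRST(n n) = { n }.
In Block -> t Type g: add FIRST(g) = { g }.
In Block -> n n Type: Type is at the end, add FOLLOW(Block) = { #, g, n, t }.
Union: FOLLOW(Type) = { #, g, n, t }.

{ #, g, n, t }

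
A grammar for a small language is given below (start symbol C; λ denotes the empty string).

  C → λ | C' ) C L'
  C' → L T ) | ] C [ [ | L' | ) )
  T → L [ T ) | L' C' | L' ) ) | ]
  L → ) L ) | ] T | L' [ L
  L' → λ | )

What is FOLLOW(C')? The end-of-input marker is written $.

{ ), [, ] }

In C → C' ) C L': add FIRST() C L') = { ) }.
In T → L' C': C' is at the end, add FOLLOW(T) = { ), [, ] }.
Union: FOLLOW(C') = { ), [, ] }.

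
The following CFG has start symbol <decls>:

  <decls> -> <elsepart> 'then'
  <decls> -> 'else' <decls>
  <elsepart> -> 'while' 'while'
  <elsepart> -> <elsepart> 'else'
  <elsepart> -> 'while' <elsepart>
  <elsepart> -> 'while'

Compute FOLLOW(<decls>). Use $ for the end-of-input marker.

{ $ }

<decls> is the start symbol, so $ ∈ FOLLOW(<decls>).
In <decls> -> 'else' <decls>: <decls> is at the end, add FOLLOW(<decls>) = { $ }.
Union: FOLLOW(<decls>) = { $ }.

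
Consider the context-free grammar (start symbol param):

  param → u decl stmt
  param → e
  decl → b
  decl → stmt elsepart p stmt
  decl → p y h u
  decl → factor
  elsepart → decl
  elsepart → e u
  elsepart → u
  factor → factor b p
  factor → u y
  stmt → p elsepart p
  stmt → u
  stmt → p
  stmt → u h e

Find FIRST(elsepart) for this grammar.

{ b, e, p, u }

From elsepart → decl: add FIRST(decl) = { b, p, u }.
elsepart → e u contributes {e}.
elsepart → u contributes {u}.
Union: FIRST(elsepart) = { b, e, p, u }.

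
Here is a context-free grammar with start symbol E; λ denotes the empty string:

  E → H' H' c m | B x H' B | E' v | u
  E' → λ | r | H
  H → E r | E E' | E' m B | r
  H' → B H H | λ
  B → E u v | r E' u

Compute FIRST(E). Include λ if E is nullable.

From E → H' H' c m: H', H' nullable, take FIRST(H') ∪ FIRST(H') ∪ {c} = { c, m, r, u, v }.
From E → B x H' B: add FIRST(B) = { c, m, r, u, v }.
From E → E' v: E' nullable, take FIRST(E') ∪ {v} = { c, m, r, u, v }.
E → u contributes {u}.
Union: FIRST(E) = { c, m, r, u, v }.

{ c, m, r, u, v }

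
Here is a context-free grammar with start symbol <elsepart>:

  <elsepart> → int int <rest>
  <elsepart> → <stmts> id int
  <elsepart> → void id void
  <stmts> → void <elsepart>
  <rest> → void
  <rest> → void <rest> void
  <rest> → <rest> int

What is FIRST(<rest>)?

<rest> → void contributes {void}.
<rest> → void <rest> void contributes {void}.
From <rest> → <rest> int: add FIRST(<rest>) = { void }.
Union: FIRST(<rest>) = { void }.

{ void }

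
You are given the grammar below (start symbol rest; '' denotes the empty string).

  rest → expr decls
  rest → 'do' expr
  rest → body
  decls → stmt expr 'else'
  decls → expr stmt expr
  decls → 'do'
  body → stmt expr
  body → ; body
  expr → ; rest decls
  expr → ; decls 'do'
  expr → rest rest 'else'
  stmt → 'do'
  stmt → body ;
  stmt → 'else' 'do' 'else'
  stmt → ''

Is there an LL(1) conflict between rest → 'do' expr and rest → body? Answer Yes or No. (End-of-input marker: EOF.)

FIRST('do' expr) = { 'do' } and FIRST(body) = { 'do', 'else', ; }.
Both contain 'do', so the two alternatives are not disjoint — LL(1) conflict.

Yes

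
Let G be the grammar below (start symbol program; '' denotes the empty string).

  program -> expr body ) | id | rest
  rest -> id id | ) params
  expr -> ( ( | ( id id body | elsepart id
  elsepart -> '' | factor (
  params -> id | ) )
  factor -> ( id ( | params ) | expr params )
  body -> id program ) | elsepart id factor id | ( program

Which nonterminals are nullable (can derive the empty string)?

{ elsepart }

Directly nullable (have an ''-production): elsepart.
No other nonterminal has a production whose RHS symbols are all nullable.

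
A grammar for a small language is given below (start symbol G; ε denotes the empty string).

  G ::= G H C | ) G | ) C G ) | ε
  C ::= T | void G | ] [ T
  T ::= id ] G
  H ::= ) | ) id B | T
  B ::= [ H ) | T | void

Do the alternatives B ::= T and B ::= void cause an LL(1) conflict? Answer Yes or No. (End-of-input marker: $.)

FIRST(T) = { id } and FIRST(void) = { void }.
The FIRST sets are disjoint and neither alternative is nullable — no conflict.

No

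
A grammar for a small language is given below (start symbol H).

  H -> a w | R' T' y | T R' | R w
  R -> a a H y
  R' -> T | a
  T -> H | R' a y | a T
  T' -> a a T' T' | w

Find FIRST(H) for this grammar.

H -> a w contributes {a}.
From H -> R' T' y: add FIRST(R') = { a }.
From H -> T R': add FIRST(T) = { a }.
From H -> R w: add FIRST(R) = { a }.
Union: FIRST(H) = { a }.

{ a }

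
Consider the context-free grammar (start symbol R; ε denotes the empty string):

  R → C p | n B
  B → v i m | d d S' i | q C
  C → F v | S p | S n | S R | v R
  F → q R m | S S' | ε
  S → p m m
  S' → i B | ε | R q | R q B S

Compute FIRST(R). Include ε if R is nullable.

{ n, p, q, v }

From R → C p: add FIRST(C) = { p, q, v }.
R → n B contributes {n}.
Union: FIRST(R) = { n, p, q, v }.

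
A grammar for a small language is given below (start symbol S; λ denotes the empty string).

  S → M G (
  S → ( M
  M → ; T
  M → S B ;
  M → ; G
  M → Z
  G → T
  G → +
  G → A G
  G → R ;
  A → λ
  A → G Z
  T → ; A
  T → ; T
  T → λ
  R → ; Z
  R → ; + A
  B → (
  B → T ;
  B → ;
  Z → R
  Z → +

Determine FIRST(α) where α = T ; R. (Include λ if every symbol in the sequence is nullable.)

{ ; }

Add FIRST(T)\{λ} = { ; }; T is nullable, continue.
; is a terminal; add {;} and stop.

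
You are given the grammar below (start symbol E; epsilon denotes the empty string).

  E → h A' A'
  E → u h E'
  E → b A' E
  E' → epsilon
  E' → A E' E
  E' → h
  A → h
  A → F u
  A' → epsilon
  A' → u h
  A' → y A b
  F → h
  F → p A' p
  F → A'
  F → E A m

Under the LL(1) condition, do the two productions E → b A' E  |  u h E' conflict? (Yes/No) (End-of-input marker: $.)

No

FIRST(b A' E) = { b } and FIRST(u h E') = { u }.
The FIRST sets are disjoint and neither alternative is nullable — no conflict.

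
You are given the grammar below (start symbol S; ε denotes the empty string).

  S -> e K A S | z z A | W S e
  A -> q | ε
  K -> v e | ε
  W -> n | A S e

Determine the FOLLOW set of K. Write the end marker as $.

{ e, n, q, z }

In S -> e K A S: add FIRST(A S) = { e, n, q, z }.
Union: FOLLOW(K) = { e, n, q, z }.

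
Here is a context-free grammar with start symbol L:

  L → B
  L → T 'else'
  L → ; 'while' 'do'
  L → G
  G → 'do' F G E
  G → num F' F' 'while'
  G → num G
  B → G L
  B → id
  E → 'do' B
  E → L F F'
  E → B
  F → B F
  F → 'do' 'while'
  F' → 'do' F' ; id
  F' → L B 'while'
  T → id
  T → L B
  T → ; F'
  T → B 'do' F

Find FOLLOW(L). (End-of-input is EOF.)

L is the start symbol, so EOF ∈ FOLLOW(L).
In B → G L: L is at the end, add FOLLOW(B) = { EOF, 'do', 'else', 'while', ;, id, num }.
In E → L F F': add FIRST(F F') = { 'do', id, num }.
In F' → L B 'while': add FIRST(B 'while') = { 'do', id, num }.
In T → L B: add FIRST(B) = { 'do', id, num }.
Union: FOLLOW(L) = { EOF, 'do', 'else', 'while', ;, id, num }.

{ EOF, 'do', 'else', 'while', ;, id, num }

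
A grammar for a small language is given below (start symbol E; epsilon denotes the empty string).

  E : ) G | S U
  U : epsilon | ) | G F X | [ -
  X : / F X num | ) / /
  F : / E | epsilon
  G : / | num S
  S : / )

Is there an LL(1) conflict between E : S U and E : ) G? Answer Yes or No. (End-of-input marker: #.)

No

FIRST(S U) = { / } and FIRST() G) = { ) }.
The FIRST sets are disjoint and neither alternative is nullable — no conflict.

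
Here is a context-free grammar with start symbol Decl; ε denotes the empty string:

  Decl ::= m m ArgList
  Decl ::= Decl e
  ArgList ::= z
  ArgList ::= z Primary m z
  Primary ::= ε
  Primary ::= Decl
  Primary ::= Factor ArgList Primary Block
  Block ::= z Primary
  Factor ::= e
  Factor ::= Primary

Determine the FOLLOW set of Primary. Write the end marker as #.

{ m, z }

In ArgList ::= z Primary m z: add FIRST(m z) = { m }.
In Primary ::= Factor ArgList Primary Block: add FIRST(Block) = { z }.
In Block ::= z Primary: Primary is at the end, add FOLLOW(Block) = { m, z }.
In Factor ::= Primary: Primary is at the end, add FOLLOW(Factor) = { z }.
Union: FOLLOW(Primary) = { m, z }.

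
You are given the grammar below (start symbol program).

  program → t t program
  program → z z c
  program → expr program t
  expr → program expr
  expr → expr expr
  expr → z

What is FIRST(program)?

{ t, z }

program → t t program contributes {t}.
program → z z c contributes {z}.
From program → expr program t: add FIRST(expr) = { t, z }.
Union: FIRST(program) = { t, z }.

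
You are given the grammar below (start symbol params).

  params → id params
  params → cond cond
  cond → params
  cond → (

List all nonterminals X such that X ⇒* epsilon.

{ } (none)

No nonterminal has an empty production or an RHS whose symbols are all nullable.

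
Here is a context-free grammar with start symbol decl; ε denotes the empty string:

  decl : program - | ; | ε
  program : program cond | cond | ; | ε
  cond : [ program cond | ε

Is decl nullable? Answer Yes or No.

Yes

decl has an ε-production, so decl ⇒ ε.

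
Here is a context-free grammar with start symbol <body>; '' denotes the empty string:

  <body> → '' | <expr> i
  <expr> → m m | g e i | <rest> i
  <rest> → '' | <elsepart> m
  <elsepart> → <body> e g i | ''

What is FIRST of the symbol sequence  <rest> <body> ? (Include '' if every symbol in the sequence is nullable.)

{ e, g, i, m, '' }

Add FIRST(<rest>)\{''} = { e, g, i, m }; <rest> is nullable, continue.
Add FIRST(<body>)\{''} = { e, g, i, m }; <body> is nullable, continue.
Every symbol is nullable, so include ''.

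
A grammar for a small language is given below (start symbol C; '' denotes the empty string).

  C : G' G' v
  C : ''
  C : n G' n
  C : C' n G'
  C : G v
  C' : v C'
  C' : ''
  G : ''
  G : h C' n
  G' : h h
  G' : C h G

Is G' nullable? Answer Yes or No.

No

Nullable nonterminals: C, C', G.
No production of G' has an RHS whose symbols are all nullable, so G' is not nullable.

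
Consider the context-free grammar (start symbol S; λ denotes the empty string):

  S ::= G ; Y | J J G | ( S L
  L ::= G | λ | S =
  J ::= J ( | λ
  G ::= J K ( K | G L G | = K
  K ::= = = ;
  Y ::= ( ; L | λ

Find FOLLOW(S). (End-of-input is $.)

{ $, (, = }

S is the start symbol, so $ ∈ FOLLOW(S).
In S ::= ( S L: add FIRST(L)\{λ} = { (, = }.
  Since L is nullable, also add FOLLOW(S) = { $, (, = }.
In L ::= S =: add FIRST(=) = { = }.
Union: FOLLOW(S) = { $, (, = }.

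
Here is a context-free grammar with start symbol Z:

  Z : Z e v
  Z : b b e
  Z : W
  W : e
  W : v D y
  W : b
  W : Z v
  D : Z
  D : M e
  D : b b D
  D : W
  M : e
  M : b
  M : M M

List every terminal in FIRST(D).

{ b, e, v }

From D : Z: add FIRST(Z) = { b, e, v }.
From D : M e: add FIRST(M) = { b, e }.
D : b b D contributes {b}.
From D : W: add FIRST(W) = { b, e, v }.
Union: FIRST(D) = { b, e, v }.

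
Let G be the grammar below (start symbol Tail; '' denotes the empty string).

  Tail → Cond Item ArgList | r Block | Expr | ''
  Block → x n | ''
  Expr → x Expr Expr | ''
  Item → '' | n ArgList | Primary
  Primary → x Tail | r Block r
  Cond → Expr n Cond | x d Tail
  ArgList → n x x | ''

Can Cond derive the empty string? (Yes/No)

No

Nullable nonterminals: ArgList, Block, Expr, Item, Tail.
No production of Cond has an RHS whose symbols are all nullable, so Cond is not nullable.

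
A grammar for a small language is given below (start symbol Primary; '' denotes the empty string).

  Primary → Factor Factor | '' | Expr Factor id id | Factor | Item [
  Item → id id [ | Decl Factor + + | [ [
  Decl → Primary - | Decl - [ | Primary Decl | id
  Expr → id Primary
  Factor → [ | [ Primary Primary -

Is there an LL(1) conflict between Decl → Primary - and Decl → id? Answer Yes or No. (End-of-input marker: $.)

FIRST(Primary -) = { -, [, id } and FIRST(id) = { id }.
Both contain id, so the two alternatives are not disjoint — LL(1) conflict.

Yes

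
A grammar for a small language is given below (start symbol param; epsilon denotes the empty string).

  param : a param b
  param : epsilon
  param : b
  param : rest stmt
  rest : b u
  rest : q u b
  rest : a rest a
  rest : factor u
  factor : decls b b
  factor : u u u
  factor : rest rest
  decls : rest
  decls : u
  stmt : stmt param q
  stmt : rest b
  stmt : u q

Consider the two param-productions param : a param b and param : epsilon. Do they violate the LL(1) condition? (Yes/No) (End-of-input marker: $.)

FIRST(a param b) = { a } and FIRST(epsilon) = { epsilon }.
The second is nullable but FOLLOW(param) = { $, b, q } is disjoint from FIRST of the first.

No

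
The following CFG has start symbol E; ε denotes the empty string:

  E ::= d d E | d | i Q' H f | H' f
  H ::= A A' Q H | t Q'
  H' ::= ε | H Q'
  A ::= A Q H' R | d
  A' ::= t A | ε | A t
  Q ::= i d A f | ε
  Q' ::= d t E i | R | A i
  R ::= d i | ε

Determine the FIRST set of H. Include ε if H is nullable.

From H ::= A A' Q H: add FIRST(A) = { d }.
H ::= t Q' contributes {t}.
Union: FIRST(H) = { d, t }.

{ d, t }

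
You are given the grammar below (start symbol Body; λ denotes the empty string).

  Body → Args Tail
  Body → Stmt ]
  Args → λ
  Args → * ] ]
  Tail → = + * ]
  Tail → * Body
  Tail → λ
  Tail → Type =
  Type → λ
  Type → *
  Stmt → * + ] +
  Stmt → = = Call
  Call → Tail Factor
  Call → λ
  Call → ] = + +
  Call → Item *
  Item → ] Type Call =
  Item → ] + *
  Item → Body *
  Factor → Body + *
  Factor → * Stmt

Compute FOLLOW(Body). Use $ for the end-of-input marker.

{ $, *, +, = }

Body is the start symbol, so $ ∈ FOLLOW(Body).
In Tail → * Body: Body is at the end, add FOLLOW(Tail) = { $, *, +, = }.
In Item → Body *: add FIRST(*) = { * }.
In Factor → Body + *: add FIRST(+ *) = { + }.
Union: FOLLOW(Body) = { $, *, +, = }.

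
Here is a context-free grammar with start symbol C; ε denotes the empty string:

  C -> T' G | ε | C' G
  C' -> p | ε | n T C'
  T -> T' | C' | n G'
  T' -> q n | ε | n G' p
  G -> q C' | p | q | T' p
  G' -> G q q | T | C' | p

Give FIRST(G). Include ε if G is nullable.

{ n, p, q }

G -> q C' contributes {q}.
G -> p contributes {p}.
G -> q contributes {q}.
From G -> T' p: T' nullable, take FIRST(T') ∪ {p} = { n, p, q }.
Union: FIRST(G) = { n, p, q }.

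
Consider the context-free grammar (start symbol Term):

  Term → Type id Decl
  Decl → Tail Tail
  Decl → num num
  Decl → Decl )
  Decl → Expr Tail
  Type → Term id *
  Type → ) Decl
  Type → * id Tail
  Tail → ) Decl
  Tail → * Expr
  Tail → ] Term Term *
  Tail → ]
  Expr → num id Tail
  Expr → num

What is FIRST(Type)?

{ ), * }

From Type → Term id *: add FIRST(Term) = { ), * }.
Type → ) Decl contributes {)}.
Type → * id Tail contributes {*}.
Union: FIRST(Type) = { ), * }.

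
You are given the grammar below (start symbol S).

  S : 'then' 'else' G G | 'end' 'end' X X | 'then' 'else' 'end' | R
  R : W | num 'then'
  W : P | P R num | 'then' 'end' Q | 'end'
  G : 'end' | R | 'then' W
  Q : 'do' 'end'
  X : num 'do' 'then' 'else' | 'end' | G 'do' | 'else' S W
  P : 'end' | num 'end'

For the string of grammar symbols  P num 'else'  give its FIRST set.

{ 'end', num }

Add FIRST(P) = { 'end', num }; P is not nullable, stop.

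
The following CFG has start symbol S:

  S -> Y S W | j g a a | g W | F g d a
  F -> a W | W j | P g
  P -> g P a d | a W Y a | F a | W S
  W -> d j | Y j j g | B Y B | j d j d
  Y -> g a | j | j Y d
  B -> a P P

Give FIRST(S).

{ a, d, g, j }

From S -> Y S W: add FIRST(Y) = { g, j }.
S -> j g a a contributes {j}.
S -> g W contributes {g}.
From S -> F g d a: add FIRST(F) = { a, d, g, j }.
Union: FIRST(S) = { a, d, g, j }.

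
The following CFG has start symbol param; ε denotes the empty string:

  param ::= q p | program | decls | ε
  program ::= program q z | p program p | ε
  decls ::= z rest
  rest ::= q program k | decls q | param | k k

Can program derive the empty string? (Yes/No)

program has an ε-production, so program ⇒ ε.

Yes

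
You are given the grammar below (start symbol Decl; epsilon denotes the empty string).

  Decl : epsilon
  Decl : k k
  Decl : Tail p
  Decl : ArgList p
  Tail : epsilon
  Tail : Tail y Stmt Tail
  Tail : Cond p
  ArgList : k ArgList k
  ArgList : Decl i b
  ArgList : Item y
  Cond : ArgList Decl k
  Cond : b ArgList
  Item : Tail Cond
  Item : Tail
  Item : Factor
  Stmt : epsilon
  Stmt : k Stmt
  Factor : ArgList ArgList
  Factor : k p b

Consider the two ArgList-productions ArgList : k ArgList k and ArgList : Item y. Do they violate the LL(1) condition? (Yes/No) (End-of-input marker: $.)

FIRST(k ArgList k) = { k } and FIRST(Item y) = { b, i, k, p, y }.
Both contain k, so the two alternatives are not disjoint — LL(1) conflict.

Yes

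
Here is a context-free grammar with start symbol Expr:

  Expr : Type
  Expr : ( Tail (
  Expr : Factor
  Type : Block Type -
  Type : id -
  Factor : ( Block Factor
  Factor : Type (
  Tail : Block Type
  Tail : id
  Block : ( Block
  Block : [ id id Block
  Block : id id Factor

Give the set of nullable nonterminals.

{ } (none)

No nonterminal has an empty production or an RHS whose symbols are all nullable.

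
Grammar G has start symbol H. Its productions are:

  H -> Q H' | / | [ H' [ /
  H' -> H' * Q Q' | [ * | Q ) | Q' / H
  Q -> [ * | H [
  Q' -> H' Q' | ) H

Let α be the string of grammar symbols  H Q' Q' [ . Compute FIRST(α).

{ /, [ }

Add FIRST(H) = { /, [ }; H is not nullable, stop.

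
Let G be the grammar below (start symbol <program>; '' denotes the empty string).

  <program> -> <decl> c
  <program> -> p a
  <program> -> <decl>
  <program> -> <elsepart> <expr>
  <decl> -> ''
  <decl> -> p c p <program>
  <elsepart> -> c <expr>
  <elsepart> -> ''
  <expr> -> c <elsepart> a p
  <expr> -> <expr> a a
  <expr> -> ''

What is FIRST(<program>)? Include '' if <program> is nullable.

From <program> -> <decl> c: <decl> nullable, take FIRST(<decl>) ∪ {c} = { c, p }.
<program> -> p a contributes {p}.
From <program> -> <decl>: add FIRST(<decl>) = { p, '' } (including '' since <decl> is nullable).
From <program> -> <elsepart> <expr>: <elsepart>, <expr> nullable, take FIRST(<elsepart>) ∪ FIRST(<expr>) = { a, c }; also '' since the whole RHS is nullable.
Union: FIRST(<program>) = { a, c, p, '' }.

{ a, c, p, '' }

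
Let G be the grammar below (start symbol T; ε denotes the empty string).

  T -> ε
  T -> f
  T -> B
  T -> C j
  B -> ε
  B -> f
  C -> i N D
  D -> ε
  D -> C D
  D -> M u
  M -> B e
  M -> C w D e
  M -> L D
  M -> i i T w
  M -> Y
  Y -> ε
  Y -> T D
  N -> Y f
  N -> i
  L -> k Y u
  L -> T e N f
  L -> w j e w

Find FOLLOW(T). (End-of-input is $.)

T is the start symbol, so $ ∈ FOLLOW(T).
In M -> i i T w: add FIRST(w) = { w }.
In Y -> T D: add FIRST(D)\{ε} = { e, f, i, k, u, w }.
  Since D is nullable, also add FOLLOW(Y) = { f, u }.
In L -> T e N f: add FIRST(e N f) = { e }.
Union: FOLLOW(T) = { $, e, f, i, k, u, w }.

{ $, e, f, i, k, u, w }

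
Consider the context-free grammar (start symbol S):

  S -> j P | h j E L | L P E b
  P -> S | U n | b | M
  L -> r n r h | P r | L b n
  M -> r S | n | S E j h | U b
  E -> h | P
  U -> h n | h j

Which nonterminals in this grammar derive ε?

No nonterminal has an empty production or an RHS whose symbols are all nullable.

{ } (none)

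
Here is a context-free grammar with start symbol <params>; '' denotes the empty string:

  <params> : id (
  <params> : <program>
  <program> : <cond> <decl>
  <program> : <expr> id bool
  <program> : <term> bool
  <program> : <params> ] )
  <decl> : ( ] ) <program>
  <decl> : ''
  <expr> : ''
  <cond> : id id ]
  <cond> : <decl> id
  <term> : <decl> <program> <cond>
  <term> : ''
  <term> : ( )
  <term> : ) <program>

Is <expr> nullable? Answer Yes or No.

Yes

<expr> has an ''-production, so <expr> ⇒ ''.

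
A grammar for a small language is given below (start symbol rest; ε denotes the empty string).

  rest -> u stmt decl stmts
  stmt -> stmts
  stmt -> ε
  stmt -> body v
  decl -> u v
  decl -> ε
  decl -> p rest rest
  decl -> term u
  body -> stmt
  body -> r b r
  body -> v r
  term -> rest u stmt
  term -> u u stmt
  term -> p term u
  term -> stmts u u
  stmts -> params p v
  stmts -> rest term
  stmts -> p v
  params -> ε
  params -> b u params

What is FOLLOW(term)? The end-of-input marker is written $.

In decl -> term u: add FIRST(u) = { u }.
In term -> p term u: add FIRST(u) = { u }.
In stmts -> rest term: term is at the end, add FOLLOW(stmts) = { $, b, p, u, v }.
Union: FOLLOW(term) = { $, b, p, u, v }.

{ $, b, p, u, v }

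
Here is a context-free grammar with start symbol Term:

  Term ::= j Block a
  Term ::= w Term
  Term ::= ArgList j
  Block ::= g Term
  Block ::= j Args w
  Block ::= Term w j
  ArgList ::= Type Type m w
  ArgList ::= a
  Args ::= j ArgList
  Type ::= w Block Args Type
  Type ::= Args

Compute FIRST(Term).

{ a, j, w }

Term ::= j Block a contributes {j}.
Term ::= w Term contributes {w}.
From Term ::= ArgList j: add FIRST(ArgList) = { a, j, w }.
Union: FIRST(Term) = { a, j, w }.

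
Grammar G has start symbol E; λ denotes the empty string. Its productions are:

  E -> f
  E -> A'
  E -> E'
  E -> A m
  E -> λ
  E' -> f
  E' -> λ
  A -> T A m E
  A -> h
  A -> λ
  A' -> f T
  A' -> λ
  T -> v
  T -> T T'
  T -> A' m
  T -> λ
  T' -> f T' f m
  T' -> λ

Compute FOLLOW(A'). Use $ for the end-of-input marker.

{ $, m }

In E -> A': A' is at the end, add FOLLOW(E) = { $, m }.
In T -> A' m: add FIRST(m) = { m }.
Union: FOLLOW(A') = { $, m }.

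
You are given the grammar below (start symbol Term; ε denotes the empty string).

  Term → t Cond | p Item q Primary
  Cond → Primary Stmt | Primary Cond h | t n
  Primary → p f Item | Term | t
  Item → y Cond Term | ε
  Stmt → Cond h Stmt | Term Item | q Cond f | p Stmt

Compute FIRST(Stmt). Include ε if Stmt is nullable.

{ p, q, t }

From Stmt → Cond h Stmt: add FIRST(Cond) = { p, t }.
From Stmt → Term Item: add FIRST(Term) = { p, t }.
Stmt → q Cond f contributes {q}.
Stmt → p Stmt contributes {p}.
Union: FIRST(Stmt) = { p, q, t }.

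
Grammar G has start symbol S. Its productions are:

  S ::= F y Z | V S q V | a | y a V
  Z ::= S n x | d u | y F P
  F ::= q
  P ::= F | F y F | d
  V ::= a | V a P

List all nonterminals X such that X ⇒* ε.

No nonterminal has an empty production or an RHS whose symbols are all nullable.

{ } (none)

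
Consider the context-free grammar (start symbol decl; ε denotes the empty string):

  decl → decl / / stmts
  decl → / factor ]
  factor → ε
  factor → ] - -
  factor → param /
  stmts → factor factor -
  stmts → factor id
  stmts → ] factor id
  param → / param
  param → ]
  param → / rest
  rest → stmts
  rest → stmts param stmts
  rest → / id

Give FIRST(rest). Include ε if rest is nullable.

From rest → stmts: add FIRST(stmts) = { -, /, ], id }.
From rest → stmts param stmts: add FIRST(stmts) = { -, /, ], id }.
rest → / id contributes {/}.
Union: FIRST(rest) = { -, /, ], id }.

{ -, /, ], id }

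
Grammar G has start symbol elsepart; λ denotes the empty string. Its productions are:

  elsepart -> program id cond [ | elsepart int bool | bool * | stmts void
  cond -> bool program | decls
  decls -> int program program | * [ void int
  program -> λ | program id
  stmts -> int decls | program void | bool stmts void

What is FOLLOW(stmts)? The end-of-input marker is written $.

{ void }

In elsepart -> stmts void: add FIRST(void) = { void }.
In stmts -> bool stmts void: add FIRST(void) = { void }.
Union: FOLLOW(stmts) = { void }.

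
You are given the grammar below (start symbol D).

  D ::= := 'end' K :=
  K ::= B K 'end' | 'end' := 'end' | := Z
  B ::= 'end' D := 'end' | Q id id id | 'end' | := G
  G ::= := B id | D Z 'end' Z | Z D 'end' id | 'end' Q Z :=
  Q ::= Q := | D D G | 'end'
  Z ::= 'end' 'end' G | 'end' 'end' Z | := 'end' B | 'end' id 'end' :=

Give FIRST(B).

B ::= 'end' D := 'end' contributes {'end'}.
From B ::= Q id id id: add FIRST(Q) = { 'end', := }.
B ::= 'end' contributes {'end'}.
B ::= := G contributes {:=}.
Union: FIRST(B) = { 'end', := }.

{ 'end', := }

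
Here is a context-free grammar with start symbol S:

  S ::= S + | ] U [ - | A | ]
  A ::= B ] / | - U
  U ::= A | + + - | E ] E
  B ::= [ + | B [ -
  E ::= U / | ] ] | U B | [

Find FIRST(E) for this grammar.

{ +, -, [, ] }

From E ::= U /: add FIRST(U) = { +, -, [, ] }.
E ::= ] ] contributes {]}.
From E ::= U B: add FIRST(U) = { +, -, [, ] }.
E ::= [ contributes {[}.
Union: FIRST(E) = { +, -, [, ] }.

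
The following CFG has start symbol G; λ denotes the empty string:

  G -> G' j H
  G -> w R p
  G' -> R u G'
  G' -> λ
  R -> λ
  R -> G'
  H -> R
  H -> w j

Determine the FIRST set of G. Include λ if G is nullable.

From G -> G' j H: G' nullable, take FIRST(G') ∪ {j} = { j, u }.
G -> w R p contributes {w}.
Union: FIRST(G) = { j, u, w }.

{ j, u, w }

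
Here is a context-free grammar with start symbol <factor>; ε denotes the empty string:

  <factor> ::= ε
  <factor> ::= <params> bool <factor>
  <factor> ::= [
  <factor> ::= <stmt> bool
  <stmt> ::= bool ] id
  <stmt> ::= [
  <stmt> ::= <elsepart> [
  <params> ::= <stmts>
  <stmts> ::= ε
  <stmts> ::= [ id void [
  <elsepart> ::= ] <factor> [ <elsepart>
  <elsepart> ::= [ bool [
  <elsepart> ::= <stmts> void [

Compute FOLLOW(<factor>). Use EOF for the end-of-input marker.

<factor> is the start symbol, so EOF ∈ FOLLOW(<factor>).
In <factor> ::= <params> bool <factor>: <factor> is at the end, add FOLLOW(<factor>) = { EOF, [ }.
In <elsepart> ::= ] <factor> [ <elsepart>: add FIRST([ <elsepart>) = { [ }.
Union: FOLLOW(<factor>) = { EOF, [ }.

{ EOF, [ }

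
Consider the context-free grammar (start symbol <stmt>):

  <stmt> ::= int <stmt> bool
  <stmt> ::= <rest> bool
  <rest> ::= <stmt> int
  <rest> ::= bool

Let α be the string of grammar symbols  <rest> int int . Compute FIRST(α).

Add FIRST(<rest>) = { bool, int }; <rest> is not nullable, stop.

{ bool, int }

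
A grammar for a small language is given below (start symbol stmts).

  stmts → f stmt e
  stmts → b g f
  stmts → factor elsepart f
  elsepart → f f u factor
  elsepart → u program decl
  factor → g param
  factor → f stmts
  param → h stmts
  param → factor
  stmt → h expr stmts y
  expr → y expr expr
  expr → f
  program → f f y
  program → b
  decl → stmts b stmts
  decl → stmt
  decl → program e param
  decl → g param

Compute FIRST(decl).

{ b, f, g, h }

From decl → stmts b stmts: add FIRST(stmts) = { b, f, g }.
From decl → stmt: add FIRST(stmt) = { h }.
From decl → program e param: add FIRST(program) = { b, f }.
decl → g param contributes {g}.
Union: FIRST(decl) = { b, f, g, h }.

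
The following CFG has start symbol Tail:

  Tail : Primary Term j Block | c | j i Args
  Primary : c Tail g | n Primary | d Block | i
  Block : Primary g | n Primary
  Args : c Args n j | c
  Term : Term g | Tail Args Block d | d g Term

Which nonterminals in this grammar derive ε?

{ } (none)

No nonterminal has an empty production or an RHS whose symbols are all nullable.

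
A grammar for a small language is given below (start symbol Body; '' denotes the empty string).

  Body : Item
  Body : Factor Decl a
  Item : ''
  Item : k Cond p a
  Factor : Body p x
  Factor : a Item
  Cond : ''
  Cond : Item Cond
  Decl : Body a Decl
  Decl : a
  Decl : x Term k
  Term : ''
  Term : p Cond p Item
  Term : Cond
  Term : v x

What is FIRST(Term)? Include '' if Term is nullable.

Term : '' contributes ''.
Term : p Cond p Item contributes {p}.
From Term : Cond: add FIRST(Cond) = { k, '' } (including '' since Cond is nullable).
Term : v x contributes {v}.
Union: FIRST(Term) = { k, p, v, '' }.

{ k, p, v, '' }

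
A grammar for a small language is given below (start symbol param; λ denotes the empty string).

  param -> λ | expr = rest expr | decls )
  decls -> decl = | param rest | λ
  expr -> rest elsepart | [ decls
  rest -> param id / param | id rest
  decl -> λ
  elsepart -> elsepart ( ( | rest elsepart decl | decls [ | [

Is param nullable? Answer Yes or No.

param has an λ-production, so param ⇒ λ.

Yes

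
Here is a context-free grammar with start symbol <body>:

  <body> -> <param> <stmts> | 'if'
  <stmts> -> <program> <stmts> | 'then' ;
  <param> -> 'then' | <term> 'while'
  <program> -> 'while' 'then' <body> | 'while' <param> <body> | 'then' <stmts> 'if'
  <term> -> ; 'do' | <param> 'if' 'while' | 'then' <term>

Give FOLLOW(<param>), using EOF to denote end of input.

In <body> -> <param> <stmts>: add FIRST(<stmts>) = { 'then', 'while' }.
In <program> -> 'while' <param> <body>: add FIRST(<body>) = { 'if', 'then', ; }.
In <term> -> <param> 'if' 'while': add FIRST('if' 'while') = { 'if' }.
Union: FOLLOW(<param>) = { 'if', 'then', 'while', ; }.

{ 'if', 'then', 'while', ; }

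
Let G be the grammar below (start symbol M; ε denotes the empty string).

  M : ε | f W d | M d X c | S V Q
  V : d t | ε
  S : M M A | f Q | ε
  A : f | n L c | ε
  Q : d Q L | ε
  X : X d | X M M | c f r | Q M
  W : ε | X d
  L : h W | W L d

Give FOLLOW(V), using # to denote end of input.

{ #, c, d, f, n }

In M : S V Q: add FIRST(Q)\{ε} = { d }.
  Since Q is nullable, also add FOLLOW(M) = { #, c, d, f, n }.
Union: FOLLOW(V) = { #, c, d, f, n }.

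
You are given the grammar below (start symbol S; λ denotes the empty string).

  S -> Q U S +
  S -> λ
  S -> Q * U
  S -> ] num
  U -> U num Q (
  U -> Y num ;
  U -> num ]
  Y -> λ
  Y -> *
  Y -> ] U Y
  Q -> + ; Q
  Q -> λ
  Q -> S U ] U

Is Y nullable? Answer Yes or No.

Y has an λ-production, so Y ⇒ λ.

Yes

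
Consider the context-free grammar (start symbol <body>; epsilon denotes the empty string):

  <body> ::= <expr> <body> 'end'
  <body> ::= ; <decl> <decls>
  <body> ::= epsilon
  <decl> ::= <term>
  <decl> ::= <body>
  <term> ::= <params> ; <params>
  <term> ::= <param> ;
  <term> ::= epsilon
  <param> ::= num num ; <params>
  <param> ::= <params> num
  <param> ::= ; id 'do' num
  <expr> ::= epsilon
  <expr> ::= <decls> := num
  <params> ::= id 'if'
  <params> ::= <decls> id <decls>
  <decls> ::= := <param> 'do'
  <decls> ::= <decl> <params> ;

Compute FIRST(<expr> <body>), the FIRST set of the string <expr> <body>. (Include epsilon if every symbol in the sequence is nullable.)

Add FIRST(<expr>)\{epsilon} = { 'end', :=, ;, id, num }; <expr> is nullable, continue.
Add FIRST(<body>)\{epsilon} = { 'end', :=, ;, id, num }; <body> is nullable, continue.
Every symbol is nullable, so include epsilon.

{ 'end', :=, ;, id, num, epsilon }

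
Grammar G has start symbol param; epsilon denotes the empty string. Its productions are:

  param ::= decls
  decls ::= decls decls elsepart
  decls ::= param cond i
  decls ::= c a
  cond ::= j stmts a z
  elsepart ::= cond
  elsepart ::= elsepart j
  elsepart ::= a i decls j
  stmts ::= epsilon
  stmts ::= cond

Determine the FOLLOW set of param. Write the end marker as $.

{ $, j }

param is the start symbol, so $ ∈ FOLLOW(param).
In decls ::= param cond i: add FIRST(cond i) = { j }.
Union: FOLLOW(param) = { $, j }.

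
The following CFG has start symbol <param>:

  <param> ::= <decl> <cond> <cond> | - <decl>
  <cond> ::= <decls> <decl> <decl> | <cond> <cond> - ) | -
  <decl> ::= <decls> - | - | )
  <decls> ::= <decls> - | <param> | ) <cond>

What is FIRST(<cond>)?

From <cond> ::= <decls> <decl> <decl>: add FIRST(<decls>) = { ), - }.
From <cond> ::= <cond> <cond> - ): add FIRST(<cond>) = { ), - }.
<cond> ::= - contributes {-}.
Union: FIRST(<cond>) = { ), - }.

{ ), - }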